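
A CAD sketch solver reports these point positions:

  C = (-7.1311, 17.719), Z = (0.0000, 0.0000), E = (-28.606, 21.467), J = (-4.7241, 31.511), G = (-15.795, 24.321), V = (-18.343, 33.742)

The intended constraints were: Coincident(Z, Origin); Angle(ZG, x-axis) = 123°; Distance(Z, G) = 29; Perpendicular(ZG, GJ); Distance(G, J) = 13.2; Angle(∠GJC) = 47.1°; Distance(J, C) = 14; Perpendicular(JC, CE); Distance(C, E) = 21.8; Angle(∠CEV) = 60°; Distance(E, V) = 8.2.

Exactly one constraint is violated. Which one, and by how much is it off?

Distance(E, V) = 8.2 — off by 7.80.

Z = (0.00, 0.00) ✓; ZG at 123.0° ✓; |ZG| = 29.00 ✓; ∠(ZG, GJ) = 90.00° ✓; |GJ| = 13.20 ✓; ∠GJC = 47.10° ✓; |JC| = 14.00 ✓; ∠(JC, CE) = 90.00° ✓; |CE| = 21.80 ✓; ∠CEV = 60.00° ✓; |EV| = 16.00 ✗.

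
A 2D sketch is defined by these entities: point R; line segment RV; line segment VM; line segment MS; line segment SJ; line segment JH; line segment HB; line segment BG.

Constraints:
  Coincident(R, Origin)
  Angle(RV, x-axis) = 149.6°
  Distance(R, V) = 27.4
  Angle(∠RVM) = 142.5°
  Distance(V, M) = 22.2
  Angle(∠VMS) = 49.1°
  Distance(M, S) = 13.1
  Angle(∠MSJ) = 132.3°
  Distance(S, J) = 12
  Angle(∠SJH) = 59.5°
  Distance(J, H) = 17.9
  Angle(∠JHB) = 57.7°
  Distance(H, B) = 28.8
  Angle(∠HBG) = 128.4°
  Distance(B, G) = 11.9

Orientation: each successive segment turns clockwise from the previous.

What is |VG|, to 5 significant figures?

36.432

R is at the origin; RV runs at 149.6° with length 27.4, so V = (-23.633, 13.865). ∠RVM = 142.5° gives VM at 112.10° from the x-axis; with |VM| = 22.2, M = (-31.985, 34.434). ∠VMS = 49.1° gives MS at -18.800° from the x-axis; with |MS| = 13.1, S = (-19.584, 30.213). ∠MSJ = 132.3° gives SJ at -66.500° from the x-axis; with |SJ| = 12.0, J = (-14.799, 19.208). ∠SJH = 59.5° gives JH at 173.00° from the x-axis; with |JH| = 17.9, H = (-32.566, 21.389). ∠JHB = 57.7° gives HB at 50.700° from the x-axis; with |HB| = 28.8, B = (-14.324, 43.676). ∠HBG = 128.4° gives BG at -0.90000° from the x-axis; with |BG| = 11.9, G = (-2.4256, 43.489). Then |VG| = |G − V| = 36.432.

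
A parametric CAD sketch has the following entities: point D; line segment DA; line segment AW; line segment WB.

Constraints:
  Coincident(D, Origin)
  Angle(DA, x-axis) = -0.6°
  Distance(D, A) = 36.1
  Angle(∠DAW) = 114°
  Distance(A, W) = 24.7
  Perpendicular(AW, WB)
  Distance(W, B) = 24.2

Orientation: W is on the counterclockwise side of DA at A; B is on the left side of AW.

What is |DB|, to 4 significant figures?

40.35

D is at the origin; DA runs at -0.6° with length 36.1, so A = 36.1·(cos -0.6°, sin -0.6°) = (36.10, -0.3780). ∠DAW = 114.0°, so AW runs at -0.6° + (180° − 114.0°) = 65.40° from the x-axis; with |AW| = 24.7, W = A + 24.7·(cos 65.40°, sin 65.40°) = (46.38, 22.08). The perpendicularity gives WB at right angles to AW; with |WB| = 24.2 on the left of AW, B = W + 24.2·(-0.9092, 0.4163) = (24.38, 32.15). Then |DB| = |B − D| = 40.35.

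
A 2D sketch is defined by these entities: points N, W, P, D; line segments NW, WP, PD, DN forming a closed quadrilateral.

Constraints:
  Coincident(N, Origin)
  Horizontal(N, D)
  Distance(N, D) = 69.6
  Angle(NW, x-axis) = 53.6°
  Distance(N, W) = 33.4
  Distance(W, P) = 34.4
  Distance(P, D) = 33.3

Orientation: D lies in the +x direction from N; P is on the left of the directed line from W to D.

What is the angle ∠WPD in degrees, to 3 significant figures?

113°

Checks: |WP| = 34.40 ✓; |PD| = 33.30 ✓.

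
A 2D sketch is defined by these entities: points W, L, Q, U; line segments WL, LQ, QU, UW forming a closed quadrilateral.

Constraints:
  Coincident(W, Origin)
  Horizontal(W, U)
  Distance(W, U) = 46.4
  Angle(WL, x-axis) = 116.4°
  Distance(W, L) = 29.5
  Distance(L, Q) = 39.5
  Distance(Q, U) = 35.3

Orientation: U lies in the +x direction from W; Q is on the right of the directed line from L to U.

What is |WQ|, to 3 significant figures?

12.3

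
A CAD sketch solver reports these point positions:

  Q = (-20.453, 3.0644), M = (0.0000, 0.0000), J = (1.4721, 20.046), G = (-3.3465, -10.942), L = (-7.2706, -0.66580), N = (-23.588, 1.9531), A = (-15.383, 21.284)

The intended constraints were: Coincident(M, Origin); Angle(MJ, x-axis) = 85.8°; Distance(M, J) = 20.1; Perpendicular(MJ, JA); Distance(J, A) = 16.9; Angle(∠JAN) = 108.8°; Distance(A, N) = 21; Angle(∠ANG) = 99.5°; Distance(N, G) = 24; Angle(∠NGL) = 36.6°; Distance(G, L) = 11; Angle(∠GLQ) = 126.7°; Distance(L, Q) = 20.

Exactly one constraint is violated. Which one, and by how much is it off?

Distance(L, Q) = 20 — off by 6.30.

M = (0.00, 0.00) ✓; MJ at 85.80° ✓; |MJ| = 20.10 ✓; ∠(MJ, JA) = 90.00° ✓; |JA| = 16.90 ✓; ∠JAN = 108.8° ✓; |AN| = 21.00 ✓; ∠ANG = 99.50° ✓; |NG| = 24.00 ✓; ∠NGL = 36.60° ✓; |GL| = 11.00 ✓; ∠GLQ = 126.7° ✓; |LQ| = 13.70 ✗.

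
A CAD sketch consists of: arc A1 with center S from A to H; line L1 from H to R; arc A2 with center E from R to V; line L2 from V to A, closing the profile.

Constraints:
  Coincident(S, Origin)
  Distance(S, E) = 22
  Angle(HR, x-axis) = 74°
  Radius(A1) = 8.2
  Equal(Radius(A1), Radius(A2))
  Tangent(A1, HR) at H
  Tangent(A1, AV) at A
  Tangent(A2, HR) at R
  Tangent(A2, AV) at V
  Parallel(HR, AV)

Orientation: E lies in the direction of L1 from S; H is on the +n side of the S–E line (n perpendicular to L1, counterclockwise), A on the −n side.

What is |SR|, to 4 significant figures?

23.48

Tangency of A1 to both parallel lines with radius 8.2 puts H and A at S ± 8.2·n: H = (-7.882, 2.260), A = (7.882, -2.260). Equal radii place R and V the same way about E: R = E + 8.2·n = (-1.818, 23.41), V = E − 8.2·n = (13.95, 18.89). Then |SR| = |R − S| = 23.48.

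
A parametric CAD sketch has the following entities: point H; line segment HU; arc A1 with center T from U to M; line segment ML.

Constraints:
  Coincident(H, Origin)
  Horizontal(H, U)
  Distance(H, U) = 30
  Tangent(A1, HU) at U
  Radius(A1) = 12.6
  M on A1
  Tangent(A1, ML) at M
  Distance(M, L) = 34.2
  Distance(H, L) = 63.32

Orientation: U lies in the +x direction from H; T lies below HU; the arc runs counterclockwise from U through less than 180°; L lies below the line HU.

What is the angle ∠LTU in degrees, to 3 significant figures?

160°

H is at the origin; HU is horizontal with |HU| = 30.0 and U on the +x side, so U = (30.0, 0.00). A1 meets HU tangentially, so TU is at right angles to HU, so T = U + (0, -12.6) = (30.0, -12.6). Since TM ⟂ ML (tangency), |TL| = √(12.6² + 34.2²) = 36.4 regardless of where M sits on A1. So L lies on both circle(H, 63.32) and circle(T, 36.4); the below-HU intersection is L = (42.7, -46.8). M is the foot of the tangent from L: M = (20.4, -20.8).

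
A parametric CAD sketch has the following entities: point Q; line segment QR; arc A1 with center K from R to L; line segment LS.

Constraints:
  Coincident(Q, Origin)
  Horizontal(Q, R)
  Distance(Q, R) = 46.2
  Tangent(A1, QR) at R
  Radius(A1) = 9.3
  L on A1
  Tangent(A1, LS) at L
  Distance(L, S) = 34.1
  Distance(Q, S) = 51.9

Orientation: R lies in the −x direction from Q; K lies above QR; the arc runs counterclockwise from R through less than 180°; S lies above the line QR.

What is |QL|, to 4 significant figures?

37.83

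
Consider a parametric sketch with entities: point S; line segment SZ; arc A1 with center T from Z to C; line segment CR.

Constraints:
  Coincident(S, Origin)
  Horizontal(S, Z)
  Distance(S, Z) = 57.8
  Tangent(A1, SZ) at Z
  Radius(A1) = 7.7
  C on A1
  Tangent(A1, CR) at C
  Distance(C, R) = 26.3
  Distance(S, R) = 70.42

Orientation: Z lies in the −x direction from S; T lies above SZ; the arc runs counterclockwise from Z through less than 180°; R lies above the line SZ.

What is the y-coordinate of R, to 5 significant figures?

34.897

Checks: S = (0.00, 0.00) ✓; |TZ| = 7.700 ✓; |TC| = 7.700 ✓; ∠(TC, CR) = 90.00° ✓; |CR| = 26.30 ✓; |SR| = 70.42 ✓.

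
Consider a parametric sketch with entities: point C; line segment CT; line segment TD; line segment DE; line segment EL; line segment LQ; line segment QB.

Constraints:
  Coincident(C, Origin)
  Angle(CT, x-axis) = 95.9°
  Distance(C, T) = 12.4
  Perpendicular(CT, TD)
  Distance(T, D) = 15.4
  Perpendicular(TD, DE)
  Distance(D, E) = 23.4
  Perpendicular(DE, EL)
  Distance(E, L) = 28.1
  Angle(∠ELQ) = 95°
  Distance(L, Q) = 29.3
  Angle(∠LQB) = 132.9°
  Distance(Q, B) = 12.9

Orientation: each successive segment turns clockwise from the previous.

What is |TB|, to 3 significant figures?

16.7

C is at the origin; CT runs at 95.9° with length 12.4, so T = (-1.27, 12.3). CT is perpendicular to TD, so TD runs at 5.90°; with |TD| = 15.4, D = (14.0, 13.9). The perpendicularity gives DE at right angles to TD, so DE runs at -84.1°; with |DE| = 23.4, E = (16.4, -9.36). DE is perpendicular to EL, so EL runs at -174°; with |EL| = 28.1, L = (-11.5, -12.2). ∠ELQ = 95.0° gives LQ at 101° from the x-axis; with |LQ| = 29.3, Q = (-17.0, 16.5). ∠LQB = 132.9° gives QB at 53.8° from the x-axis; with |QB| = 12.9, B = (-9.42, 26.9). Then |TB| = |B − T| = 16.7.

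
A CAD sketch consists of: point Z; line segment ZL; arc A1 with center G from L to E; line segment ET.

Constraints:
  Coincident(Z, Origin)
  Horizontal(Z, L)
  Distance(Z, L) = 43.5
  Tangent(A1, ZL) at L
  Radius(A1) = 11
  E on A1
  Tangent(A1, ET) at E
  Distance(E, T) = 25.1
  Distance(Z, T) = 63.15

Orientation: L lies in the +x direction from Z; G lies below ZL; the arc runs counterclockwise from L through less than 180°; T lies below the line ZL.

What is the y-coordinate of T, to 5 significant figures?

-37.389

Checks: ∠(GL, LZ) = 90.00° ✓; |GE| = 11.00 ✓; ∠(GE, ET) = 90.00° ✓; |ET| = 25.10 ✓; |ZT| = 63.15 ✓.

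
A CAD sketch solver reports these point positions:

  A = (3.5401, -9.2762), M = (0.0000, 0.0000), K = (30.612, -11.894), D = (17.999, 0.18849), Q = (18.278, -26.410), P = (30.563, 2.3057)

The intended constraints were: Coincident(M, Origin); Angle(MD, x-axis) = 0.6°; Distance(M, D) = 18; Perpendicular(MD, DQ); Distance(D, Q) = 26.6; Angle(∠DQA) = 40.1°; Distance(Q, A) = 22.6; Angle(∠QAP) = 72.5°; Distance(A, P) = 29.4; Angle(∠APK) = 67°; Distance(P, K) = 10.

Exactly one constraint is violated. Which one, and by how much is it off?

Distance(P, K) = 10 — off by 4.20.

M = (0.00, 0.00) ✓; MD at 0.6000° ✓; |MD| = 18.00 ✓; ∠(MD, DQ) = 90.00° ✓; |DQ| = 26.60 ✓; ∠DQA = 40.10° ✓; |QA| = 22.60 ✓; ∠QAP = 72.50° ✓; |AP| = 29.40 ✓; ∠APK = 67.00° ✓; |PK| = 14.20 ✗.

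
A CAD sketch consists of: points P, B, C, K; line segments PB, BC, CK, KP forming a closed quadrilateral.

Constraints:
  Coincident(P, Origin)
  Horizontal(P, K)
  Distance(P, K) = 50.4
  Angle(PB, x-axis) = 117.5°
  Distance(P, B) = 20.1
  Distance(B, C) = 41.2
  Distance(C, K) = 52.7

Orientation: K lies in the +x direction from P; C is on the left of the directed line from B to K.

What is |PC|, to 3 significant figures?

49.7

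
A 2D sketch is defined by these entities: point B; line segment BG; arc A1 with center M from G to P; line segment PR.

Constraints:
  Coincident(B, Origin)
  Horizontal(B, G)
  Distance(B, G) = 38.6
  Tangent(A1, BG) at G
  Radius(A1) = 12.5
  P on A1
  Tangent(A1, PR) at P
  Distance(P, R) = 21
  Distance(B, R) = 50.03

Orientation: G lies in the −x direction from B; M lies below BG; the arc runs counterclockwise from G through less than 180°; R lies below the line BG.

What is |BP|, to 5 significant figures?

52.292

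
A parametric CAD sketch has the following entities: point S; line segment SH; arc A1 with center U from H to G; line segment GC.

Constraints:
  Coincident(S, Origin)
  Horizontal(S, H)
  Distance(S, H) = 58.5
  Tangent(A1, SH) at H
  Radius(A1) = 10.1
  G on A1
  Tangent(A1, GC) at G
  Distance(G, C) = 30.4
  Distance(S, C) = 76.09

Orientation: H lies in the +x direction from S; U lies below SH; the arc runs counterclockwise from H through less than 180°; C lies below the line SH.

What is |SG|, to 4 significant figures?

51.71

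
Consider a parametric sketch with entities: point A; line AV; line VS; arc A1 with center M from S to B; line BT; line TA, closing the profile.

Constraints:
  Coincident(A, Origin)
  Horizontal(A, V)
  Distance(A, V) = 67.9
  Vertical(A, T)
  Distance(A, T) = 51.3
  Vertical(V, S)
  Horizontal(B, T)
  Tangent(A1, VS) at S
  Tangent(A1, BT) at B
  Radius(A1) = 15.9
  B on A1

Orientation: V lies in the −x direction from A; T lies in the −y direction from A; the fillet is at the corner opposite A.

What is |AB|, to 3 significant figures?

73.0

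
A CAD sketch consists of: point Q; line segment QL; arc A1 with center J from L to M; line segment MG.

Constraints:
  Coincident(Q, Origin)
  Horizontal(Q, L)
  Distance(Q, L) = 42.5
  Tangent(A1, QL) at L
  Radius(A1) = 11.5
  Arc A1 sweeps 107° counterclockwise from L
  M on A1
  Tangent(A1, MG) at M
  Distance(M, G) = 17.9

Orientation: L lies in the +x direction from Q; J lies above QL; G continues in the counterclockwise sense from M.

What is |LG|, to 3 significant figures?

32.5

On A1, L sits at bearing -90° from J; a 107° counterclockwise sweep puts M at bearing 17°, so M = J + 11.5·(cos 17°, sin 17°) = (53.5, 14.9). A1 meets MG tangentially, so JM is at right angles to MG, so MG runs along (−sin 17°, cos 17°); with |MG| = 17.9, G = (48.3, 32.0). Then |LG| = |G − L| = 32.5.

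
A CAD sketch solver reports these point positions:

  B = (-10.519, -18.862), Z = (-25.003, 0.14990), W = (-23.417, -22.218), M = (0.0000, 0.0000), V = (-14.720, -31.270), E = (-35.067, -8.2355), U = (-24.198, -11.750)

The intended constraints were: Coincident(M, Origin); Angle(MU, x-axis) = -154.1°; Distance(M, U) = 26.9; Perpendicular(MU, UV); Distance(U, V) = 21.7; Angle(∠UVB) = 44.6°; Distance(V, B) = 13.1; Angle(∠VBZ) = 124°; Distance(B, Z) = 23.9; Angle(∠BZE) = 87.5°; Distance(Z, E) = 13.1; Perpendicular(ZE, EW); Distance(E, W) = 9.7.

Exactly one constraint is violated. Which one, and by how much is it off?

Distance(E, W) = 9.7 — off by 8.50.

M = (0.00, 0.00) ✓; MU at -154.1° ✓; |MU| = 26.90 ✓; ∠(MU, UV) = 90.00° ✓; |UV| = 21.70 ✓; ∠UVB = 44.60° ✓; |VB| = 13.10 ✓; ∠VBZ = 124.0° ✓; |BZ| = 23.90 ✓; ∠BZE = 87.50° ✓; |ZE| = 13.10 ✓; ∠(ZE, EW) = 90.00° ✓; |EW| = 18.20 ✗.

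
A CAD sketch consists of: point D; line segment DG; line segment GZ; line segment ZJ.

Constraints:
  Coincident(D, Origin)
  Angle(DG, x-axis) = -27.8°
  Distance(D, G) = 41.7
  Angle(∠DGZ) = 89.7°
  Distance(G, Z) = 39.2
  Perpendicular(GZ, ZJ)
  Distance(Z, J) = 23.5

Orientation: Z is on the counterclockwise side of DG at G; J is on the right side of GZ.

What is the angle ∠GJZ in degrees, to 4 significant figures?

59.06°

∠DGZ = 89.7°, so GZ runs at -27.8° + (180° − 89.7°) = 62.50° from the x-axis; with |GZ| = 39.2, Z = G + 39.2·(cos 62.50°, sin 62.50°) = (54.99, 15.32). The perpendicularity gives ZJ at right angles to GZ; with |ZJ| = 23.5 on the right of GZ, J = Z + 23.5·(0.8870, -0.4617) = (75.83, 4.471). Then cos ∠GJZ = JG·JZ / (|JG||JZ|), giving 59.06°.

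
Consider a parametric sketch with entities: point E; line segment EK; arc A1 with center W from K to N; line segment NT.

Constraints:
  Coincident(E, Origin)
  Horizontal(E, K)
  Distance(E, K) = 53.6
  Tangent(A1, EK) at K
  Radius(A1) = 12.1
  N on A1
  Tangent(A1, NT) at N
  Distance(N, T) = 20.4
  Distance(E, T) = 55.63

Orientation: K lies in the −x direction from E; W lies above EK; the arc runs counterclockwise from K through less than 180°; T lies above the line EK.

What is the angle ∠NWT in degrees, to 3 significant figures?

59.3°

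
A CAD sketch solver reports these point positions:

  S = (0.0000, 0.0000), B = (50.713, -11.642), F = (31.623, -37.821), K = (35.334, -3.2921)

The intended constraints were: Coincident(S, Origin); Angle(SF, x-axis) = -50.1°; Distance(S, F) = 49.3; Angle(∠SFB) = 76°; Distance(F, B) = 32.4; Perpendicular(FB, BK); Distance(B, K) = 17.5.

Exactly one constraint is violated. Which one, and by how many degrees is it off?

Perpendicular(FB, BK) — off by 7.60°.

S = (0.00, 0.00) ✓; SF at -50.10° ✓; |SF| = 49.30 ✓; ∠SFB = 76.00° ✓; |FB| = 32.40 ✓; ∠(FB, BK) = 97.60° ✗; |BK| = 17.50 ✓.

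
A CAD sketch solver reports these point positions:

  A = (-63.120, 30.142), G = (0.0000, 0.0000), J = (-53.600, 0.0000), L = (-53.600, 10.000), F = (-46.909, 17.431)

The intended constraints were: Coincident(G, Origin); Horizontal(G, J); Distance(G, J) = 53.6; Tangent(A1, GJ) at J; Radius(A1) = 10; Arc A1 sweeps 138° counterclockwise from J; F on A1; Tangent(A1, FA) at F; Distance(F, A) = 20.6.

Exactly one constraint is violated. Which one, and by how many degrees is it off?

Tangent(A1, FA) at F — off by 3.90°.

G = (0.00, 0.00) ✓; G.y = 0.00, J.y = 0.00 ✓; |GJ| = 53.60 ✓; ∠(LJ, JG) = 90.00° ✓; |LJ| = 10.00 ✓; bearing(L→F) − bearing(L→J) = 138.0° ✓; |LF| = 9.999 ✓; ∠(LF, FA) = 86.10° ✗; |FA| = 20.60 ✓.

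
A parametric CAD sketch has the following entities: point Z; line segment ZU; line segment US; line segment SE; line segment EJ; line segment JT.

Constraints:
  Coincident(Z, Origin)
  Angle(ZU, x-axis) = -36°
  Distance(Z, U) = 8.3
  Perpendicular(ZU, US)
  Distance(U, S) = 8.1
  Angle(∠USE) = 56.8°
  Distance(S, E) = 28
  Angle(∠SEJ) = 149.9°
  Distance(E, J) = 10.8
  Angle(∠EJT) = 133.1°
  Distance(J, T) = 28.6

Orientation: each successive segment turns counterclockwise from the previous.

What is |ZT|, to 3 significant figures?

44.9

Z is at the origin; ZU runs at -36.0° with length 8.3, so U = (6.71, -4.88). ZU ⟂ US, so US runs at 54.0°; with |US| = 8.1, S = (11.5, 1.67). ∠USE = 56.8° gives SE at 177° from the x-axis; with |SE| = 28.0, E = (-16.5, 3.04). ∠SEJ = 149.9° gives EJ at -153° from the x-axis; with |EJ| = 10.8, J = (-26.1, -1.91). ∠EJT = 133.1° gives JT at -106° from the x-axis; with |JT| = 28.6, T = (-33.9, -29.4). Then |ZT| = |T − Z| = 44.9.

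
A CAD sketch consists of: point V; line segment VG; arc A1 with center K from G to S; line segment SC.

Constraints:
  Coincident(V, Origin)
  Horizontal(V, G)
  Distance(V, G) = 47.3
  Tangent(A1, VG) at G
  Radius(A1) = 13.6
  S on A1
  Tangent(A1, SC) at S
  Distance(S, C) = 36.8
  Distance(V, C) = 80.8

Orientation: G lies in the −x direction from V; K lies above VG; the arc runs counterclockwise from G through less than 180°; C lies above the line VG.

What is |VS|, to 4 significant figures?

44.47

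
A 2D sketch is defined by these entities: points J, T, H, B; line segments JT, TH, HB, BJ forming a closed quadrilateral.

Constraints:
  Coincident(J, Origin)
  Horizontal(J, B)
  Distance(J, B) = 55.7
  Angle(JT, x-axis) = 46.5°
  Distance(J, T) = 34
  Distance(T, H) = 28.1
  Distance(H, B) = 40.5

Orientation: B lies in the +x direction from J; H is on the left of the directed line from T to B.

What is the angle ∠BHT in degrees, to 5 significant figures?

69.997°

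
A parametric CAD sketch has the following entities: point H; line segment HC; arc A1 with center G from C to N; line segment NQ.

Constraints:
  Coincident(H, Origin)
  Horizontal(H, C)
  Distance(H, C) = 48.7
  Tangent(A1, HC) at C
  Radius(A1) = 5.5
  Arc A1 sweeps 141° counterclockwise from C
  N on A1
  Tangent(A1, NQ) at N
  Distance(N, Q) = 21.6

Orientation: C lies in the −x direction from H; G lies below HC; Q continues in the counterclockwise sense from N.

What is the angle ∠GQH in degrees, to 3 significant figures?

93.3°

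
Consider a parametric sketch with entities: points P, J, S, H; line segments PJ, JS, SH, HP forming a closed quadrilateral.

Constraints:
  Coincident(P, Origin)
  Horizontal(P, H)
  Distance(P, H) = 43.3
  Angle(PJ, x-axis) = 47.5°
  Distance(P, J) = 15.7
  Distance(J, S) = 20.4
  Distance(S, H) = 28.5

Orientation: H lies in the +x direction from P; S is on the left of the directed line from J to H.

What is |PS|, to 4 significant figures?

35.91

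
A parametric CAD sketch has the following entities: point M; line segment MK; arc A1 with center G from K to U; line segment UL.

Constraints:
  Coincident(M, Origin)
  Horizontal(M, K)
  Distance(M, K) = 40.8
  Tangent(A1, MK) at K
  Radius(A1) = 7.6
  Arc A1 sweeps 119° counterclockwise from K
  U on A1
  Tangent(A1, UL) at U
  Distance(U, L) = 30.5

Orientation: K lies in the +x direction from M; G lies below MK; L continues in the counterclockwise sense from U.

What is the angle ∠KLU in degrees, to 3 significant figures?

16.9°

M is at the origin; MK is horizontal with |MK| = 40.8 and K on the +x side, so K = (40.8, 0.00). The tangent condition forces GK to be normal to MK, so G = K + (0, -7.6) = (40.8, -7.60). On A1, K sits at bearing 90° from G; a 119° counterclockwise sweep puts U at bearing 209°, so U = G + 7.6·(cos 209°, sin 209°) = (34.2, -11.3). Since A1 is tangent to UL there, GU ⟂ UL, so UL runs along (−sin 209°, cos 209°); with |UL| = 30.5, L = (48.9, -38.0). Then cos ∠KLU = LK·LU / (|LK||LU|), giving 16.9°.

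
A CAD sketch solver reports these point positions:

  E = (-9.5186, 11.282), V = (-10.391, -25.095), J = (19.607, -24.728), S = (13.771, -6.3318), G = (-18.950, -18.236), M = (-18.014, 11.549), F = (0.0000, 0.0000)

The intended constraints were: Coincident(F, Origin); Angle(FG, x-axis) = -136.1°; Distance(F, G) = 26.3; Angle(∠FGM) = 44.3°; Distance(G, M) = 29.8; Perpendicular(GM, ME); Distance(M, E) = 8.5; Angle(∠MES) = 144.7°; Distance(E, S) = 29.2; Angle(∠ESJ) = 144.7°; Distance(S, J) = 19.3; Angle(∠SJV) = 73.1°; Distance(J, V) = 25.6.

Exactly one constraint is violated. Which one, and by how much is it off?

Distance(J, V) = 25.6 — off by 4.40.

F = (0.00, 0.00) ✓; FG at -136.1° ✓; |FG| = 26.30 ✓; ∠FGM = 44.30° ✓; |GM| = 29.80 ✓; ∠(GM, ME) = 90.00° ✓; |ME| = 8.500 ✓; ∠MES = 144.7° ✓; |ES| = 29.20 ✓; ∠ESJ = 144.7° ✓; |SJ| = 19.30 ✓; ∠SJV = 73.10° ✓; |JV| = 30.00 ✗.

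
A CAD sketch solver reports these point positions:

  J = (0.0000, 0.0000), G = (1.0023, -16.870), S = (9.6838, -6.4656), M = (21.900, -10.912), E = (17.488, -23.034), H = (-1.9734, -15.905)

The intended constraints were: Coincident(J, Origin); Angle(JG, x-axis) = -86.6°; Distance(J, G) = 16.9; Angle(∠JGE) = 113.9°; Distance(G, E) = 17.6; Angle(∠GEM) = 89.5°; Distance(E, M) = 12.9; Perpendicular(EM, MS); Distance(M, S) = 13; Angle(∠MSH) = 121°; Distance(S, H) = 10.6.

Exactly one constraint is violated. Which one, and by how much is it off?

Distance(S, H) = 10.6 — off by 4.40.

J = (0.00, 0.00) ✓; JG at -86.60° ✓; |JG| = 16.90 ✓; ∠JGE = 113.9° ✓; |GE| = 17.60 ✓; ∠GEM = 89.50° ✓; |EM| = 12.90 ✓; ∠(EM, MS) = 90.00° ✓; |MS| = 13.00 ✓; ∠MSH = 121.0° ✓; |SH| = 15.00 ✗.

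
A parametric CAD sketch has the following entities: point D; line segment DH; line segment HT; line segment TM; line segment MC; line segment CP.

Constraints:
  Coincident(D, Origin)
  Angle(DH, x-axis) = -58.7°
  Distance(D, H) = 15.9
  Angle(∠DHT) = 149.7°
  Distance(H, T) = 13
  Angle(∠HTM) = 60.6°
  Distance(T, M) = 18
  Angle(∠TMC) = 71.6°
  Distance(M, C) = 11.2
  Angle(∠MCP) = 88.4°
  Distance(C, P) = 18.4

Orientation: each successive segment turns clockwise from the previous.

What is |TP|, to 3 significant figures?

5.17

∠TMC = 71.6° gives MC at 43.2° from the x-axis; with |MC| = 11.2, C = (0.818, -10.4). ∠MCP = 88.4° gives CP at -48.4° from the x-axis; with |CP| = 18.4, P = (13.0, -24.1). Then |TP| = |P − T| = 5.17.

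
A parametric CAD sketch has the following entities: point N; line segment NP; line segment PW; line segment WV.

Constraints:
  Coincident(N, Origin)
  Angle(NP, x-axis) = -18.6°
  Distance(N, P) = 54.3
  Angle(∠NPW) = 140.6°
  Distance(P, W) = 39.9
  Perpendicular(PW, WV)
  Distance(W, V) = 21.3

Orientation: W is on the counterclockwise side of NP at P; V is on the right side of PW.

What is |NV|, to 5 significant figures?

99.049

N is at the origin; NP runs at -18.6° with length 54.3, so P = 54.3·(cos -18.6°, sin -18.6°) = (51.464, -17.319). ∠NPW = 140.6°, so PW runs at -18.6° + (180° − 140.6°) = 20.800° from the x-axis; with |PW| = 39.9, W = P + 39.9·(cos 20.800°, sin 20.800°) = (88.763, -3.1507). PW is perpendicular to WV; with |WV| = 21.3 on the right of PW, V = W + 21.3·(0.35511, -0.93483) = (96.327, -23.063). Then |NV| = |V − N| = 99.049.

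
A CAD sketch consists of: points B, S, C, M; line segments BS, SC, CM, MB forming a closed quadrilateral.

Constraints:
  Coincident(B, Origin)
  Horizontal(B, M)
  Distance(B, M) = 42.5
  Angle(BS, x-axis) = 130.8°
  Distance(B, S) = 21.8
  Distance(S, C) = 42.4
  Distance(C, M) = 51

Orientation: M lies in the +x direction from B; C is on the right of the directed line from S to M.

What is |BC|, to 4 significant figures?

24.32

Checks: B = (0.00, 0.00) ✓; |SC| = 42.40 ✓; |CM| = 51.00 ✓.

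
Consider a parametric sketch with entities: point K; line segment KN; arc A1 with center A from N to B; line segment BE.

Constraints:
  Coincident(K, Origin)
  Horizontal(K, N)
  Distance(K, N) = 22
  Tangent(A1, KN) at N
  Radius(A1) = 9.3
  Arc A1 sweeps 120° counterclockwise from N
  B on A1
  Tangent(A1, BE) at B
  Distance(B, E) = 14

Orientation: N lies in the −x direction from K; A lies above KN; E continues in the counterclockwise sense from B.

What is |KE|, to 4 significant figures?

33.45

K is at the origin; KN is horizontal with |KN| = 22.0 and N on the −x side, so N = (-22.00, 0.000). Since A1 is tangent to KN there, AN ⟂ KN, so A = N + (0, 9.3) = (-22.00, 9.300). On A1, N sits at bearing -90° from A; a 120° counterclockwise sweep puts B at bearing 30°, so B = A + 9.3·(cos 30°, sin 30°) = (-13.95, 13.95). Tangency of A1 to BE means the radius AB is perpendicular to BE, so BE runs along (−sin 30°, cos 30°); with |BE| = 14.0, E = (-20.95, 26.07). Then |KE| = |E − K| = 33.45.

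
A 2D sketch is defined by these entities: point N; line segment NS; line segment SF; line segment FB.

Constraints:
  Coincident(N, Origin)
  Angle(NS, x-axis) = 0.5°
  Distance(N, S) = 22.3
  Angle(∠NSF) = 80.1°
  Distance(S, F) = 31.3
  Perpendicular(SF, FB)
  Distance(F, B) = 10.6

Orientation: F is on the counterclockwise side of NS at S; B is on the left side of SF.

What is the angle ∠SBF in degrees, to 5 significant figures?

71.291°

N is at the origin; NS runs at 0.5° with length 22.3, so S = 22.3·(cos 0.5°, sin 0.5°) = (22.299, 0.19460). ∠NSF = 80.1°, so SF runs at 0.5° + (180° − 80.1°) = 100.40° from the x-axis; with |SF| = 31.3, F = S + 31.3·(cos 100.40°, sin 100.40°) = (16.649, 30.980). The perpendicularity gives FB at right angles to SF; with |FB| = 10.6 on the left of SF, B = F + 10.6·(-0.98357, -0.18052) = (6.2230, 29.067). Then cos ∠SBF = BS·BF / (|BS||BF|), giving 71.291°.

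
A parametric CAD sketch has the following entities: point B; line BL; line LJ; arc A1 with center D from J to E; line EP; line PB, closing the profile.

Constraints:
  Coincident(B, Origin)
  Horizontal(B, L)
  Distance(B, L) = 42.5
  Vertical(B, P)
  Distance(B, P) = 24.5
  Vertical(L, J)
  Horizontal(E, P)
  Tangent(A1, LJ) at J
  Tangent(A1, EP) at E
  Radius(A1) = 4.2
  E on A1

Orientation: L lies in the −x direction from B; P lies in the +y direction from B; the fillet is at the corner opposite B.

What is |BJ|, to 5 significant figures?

47.099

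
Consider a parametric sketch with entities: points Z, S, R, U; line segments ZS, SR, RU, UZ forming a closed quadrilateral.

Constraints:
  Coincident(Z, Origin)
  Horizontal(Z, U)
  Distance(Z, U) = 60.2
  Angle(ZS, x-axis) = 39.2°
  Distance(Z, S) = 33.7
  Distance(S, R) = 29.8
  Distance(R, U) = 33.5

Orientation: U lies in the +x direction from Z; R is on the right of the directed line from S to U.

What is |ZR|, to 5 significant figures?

29.042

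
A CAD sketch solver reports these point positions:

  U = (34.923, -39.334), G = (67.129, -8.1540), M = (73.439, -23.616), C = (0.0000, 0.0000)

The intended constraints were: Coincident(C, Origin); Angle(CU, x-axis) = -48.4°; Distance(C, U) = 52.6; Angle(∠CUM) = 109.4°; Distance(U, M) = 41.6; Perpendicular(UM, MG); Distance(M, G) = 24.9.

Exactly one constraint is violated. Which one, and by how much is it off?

Distance(M, G) = 24.9 — off by 8.20.

C = (0.00, 0.00) ✓; CU at -48.40° ✓; |CU| = 52.60 ✓; ∠CUM = 109.4° ✓; |UM| = 41.60 ✓; ∠(UM, MG) = 90.00° ✓; |MG| = 16.70 ✗.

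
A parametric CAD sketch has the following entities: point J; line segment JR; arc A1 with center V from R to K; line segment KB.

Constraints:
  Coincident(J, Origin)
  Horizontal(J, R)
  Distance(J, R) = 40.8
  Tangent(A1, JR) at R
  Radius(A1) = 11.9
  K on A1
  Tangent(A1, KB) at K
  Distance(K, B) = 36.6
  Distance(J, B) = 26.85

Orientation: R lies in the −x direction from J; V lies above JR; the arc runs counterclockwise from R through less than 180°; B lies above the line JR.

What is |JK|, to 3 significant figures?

33.3

Checks: |VK| = 11.90 ✓; ∠(VK, KB) = 90.00° ✓; |KB| = 36.60 ✓; |JB| = 26.85 ✓.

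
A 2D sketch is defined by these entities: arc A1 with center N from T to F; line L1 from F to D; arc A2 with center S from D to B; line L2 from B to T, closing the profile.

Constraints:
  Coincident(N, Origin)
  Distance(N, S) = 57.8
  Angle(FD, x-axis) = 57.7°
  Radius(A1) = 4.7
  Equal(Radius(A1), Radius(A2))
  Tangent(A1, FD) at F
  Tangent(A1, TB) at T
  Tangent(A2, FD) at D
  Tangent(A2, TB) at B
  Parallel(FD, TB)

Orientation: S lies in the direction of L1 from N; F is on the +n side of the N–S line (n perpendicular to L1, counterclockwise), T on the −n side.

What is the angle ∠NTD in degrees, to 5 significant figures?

80.763°

Tangency of A1 to both parallel lines with radius 4.7 puts F and T at N ± 4.7·n: F = (-3.9727, 2.5115), T = (3.9727, -2.5115). Equal radii place D and B the same way about S: D = S + 4.7·n = (26.913, 51.368), B = S − 4.7·n = (34.858, 46.345). Then cos ∠NTD = TN·TD / (|TN||TD|), giving 80.763°.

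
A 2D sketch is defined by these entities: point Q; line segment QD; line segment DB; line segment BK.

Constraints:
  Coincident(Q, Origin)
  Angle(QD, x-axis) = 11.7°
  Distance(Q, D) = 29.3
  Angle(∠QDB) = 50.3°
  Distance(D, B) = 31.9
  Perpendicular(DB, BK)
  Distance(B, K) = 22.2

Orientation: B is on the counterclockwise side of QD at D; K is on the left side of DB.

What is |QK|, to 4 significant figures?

13.19

Q is at the origin; QD runs at 11.7° with length 29.3, so D = 29.3·(cos 11.7°, sin 11.7°) = (28.69, 5.942). ∠QDB = 50.3°, so DB runs at 11.7° + (180° − 50.3°) = 141.4° from the x-axis; with |DB| = 31.9, B = D + 31.9·(cos 141.4°, sin 141.4°) = (3.761, 25.84). DB is perpendicular to BK; with |BK| = 22.2 on the left of DB, K = B + 22.2·(-0.6239, -0.7815) = (-10.09, 8.494). Then |QK| = |K − Q| = 13.19.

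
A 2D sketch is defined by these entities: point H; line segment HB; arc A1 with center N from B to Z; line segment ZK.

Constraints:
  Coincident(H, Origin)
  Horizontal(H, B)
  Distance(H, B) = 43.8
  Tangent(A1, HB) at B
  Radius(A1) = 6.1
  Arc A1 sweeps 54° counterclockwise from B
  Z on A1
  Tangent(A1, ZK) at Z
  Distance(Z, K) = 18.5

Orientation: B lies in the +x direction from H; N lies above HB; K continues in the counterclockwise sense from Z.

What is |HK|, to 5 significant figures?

62.120

H is at the origin; HB is horizontal with |HB| = 43.8 and B on the +x side, so B = (43.800, 0.0000). The tangent condition forces NB to be normal to HB, so N = B + (0, 6.1) = (43.800, 6.1000). On A1, B sits at bearing -90° from N; a 54° counterclockwise sweep puts Z at bearing -36°, so Z = N + 6.1·(cos -36°, sin -36°) = (48.735, 2.5145). The tangent condition forces NZ to be normal to ZK, so ZK runs along (−sin -36°, cos -36°); with |ZK| = 18.5, K = (59.609, 17.481). Then |HK| = |K − H| = 62.120.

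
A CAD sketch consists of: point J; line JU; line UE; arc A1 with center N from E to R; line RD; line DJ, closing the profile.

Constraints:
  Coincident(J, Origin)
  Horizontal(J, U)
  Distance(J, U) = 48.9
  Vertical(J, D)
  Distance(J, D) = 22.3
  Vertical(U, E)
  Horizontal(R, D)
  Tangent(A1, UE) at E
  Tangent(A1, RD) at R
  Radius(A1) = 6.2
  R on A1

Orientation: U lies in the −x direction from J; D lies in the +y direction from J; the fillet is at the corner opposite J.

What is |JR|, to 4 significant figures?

48.17

J is at the origin; J and U share the same y with |JU| = 48.9 and U on the −x side, so U = (-48.90, 0.000). J and D share the same x with |JD| = 22.3 and D on the +y side, so D = (0.000, 22.30). The virtual corner opposite J is at (-48.90, 22.30). Since A1 is tangent to UE there, NE ⟂ UE and A1 meets RD tangentially, so NR is at right angles to RD, with radius 6.2, so the center N sits 6.2 in from both sides at N = (-42.70, 16.10). That places the tangent points at E = (-48.90, 16.10) on UE and R = (-42.70, 22.30) on RD. Then |JR| = |R − J| = 48.17.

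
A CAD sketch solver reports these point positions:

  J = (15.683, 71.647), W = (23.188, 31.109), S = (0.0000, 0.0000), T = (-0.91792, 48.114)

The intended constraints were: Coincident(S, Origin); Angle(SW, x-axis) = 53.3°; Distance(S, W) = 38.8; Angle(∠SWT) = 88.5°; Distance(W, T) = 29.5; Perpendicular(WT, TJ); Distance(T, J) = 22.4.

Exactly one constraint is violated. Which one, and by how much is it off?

Distance(T, J) = 22.4 — off by 6.40.

S = (0.00, 0.00) ✓; SW at 53.30° ✓; |SW| = 38.80 ✓; ∠SWT = 88.50° ✓; |WT| = 29.50 ✓; ∠(WT, TJ) = 90.00° ✓; |TJ| = 28.80 ✗.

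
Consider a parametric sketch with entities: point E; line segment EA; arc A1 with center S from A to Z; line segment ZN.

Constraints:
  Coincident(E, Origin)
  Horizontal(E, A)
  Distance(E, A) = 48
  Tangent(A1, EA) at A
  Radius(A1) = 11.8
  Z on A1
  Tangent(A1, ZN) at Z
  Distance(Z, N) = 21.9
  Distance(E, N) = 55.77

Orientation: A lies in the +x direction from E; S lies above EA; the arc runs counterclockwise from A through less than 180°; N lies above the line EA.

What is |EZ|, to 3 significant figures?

60.2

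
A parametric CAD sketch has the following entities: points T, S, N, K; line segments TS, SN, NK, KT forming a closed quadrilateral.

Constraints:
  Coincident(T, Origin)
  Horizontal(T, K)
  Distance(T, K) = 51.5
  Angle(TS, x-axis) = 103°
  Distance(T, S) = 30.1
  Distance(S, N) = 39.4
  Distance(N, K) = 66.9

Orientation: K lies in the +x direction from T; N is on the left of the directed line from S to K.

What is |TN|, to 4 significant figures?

61.87

Checks: |SN| = 39.40 ✓; |NK| = 66.90 ✓.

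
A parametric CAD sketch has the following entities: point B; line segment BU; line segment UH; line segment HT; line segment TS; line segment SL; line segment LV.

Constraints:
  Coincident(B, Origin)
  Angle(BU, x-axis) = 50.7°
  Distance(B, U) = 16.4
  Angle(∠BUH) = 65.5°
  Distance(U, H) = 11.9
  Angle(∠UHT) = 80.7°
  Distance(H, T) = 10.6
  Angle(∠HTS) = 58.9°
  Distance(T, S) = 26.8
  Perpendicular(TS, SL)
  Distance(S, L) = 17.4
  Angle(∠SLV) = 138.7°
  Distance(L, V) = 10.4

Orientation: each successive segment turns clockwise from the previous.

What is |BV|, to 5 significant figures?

36.866

The perpendicularity gives SL at right angles to TS, so SL runs at -14.200°; with |SL| = 17.4, L = (28.942, 20.645). ∠SLV = 138.7° gives LV at -55.500° from the x-axis; with |LV| = 10.4, V = (34.832, 12.074). Then |BV| = |V − B| = 36.866.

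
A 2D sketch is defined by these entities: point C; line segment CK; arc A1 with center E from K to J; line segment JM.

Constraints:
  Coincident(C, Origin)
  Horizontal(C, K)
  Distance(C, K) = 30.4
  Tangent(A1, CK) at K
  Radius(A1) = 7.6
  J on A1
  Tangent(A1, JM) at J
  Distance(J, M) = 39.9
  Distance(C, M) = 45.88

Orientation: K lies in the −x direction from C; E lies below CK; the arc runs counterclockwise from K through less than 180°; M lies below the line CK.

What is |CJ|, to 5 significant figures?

38.458

Checks: |EJ| = 7.600 ✓; ∠(EJ, JM) = 90.00° ✓; |JM| = 39.90 ✓; |CM| = 45.88 ✓.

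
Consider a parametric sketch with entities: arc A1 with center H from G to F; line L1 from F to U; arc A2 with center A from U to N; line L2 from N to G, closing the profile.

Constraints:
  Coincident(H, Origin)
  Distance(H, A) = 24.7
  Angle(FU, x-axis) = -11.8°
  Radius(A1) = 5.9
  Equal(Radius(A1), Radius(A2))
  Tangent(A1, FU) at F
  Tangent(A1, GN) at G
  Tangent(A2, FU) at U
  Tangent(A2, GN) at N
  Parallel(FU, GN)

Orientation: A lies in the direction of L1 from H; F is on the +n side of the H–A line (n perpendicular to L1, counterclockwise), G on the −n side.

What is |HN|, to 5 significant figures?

25.395

The slot axis is L1's direction at -11.8°, so u = (cos -11.8°, sin -11.8°) = (0.97887, -0.20450) and n = (−sin -11.8°, cos -11.8°) = (0.20450, 0.97887). H is at the origin and A lies 24.7 along u from H, so A = 24.7·u = (24.178, -5.0511). Tangency of A1 to both parallel lines with radius 5.9 puts F and G at H ± 5.9·n: F = (1.2065, 5.7753), G = (-1.2065, -5.7753). Equal radii place U and N the same way about A: U = A + 5.9·n = (25.385, 0.72427), N = A − 5.9·n = (22.971, -10.826). Then |HN| = |N − H| = 25.395.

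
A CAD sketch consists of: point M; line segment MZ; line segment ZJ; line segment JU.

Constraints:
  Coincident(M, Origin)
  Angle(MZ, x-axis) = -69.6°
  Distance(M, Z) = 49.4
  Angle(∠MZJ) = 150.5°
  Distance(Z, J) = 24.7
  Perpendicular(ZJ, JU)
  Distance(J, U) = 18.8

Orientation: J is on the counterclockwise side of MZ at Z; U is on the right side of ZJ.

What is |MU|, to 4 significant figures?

80.27

∠MZJ = 150.5°, so ZJ runs at -69.6° + (180° − 150.5°) = -40.10° from the x-axis; with |ZJ| = 24.7, J = Z + 24.7·(cos -40.10°, sin -40.10°) = (36.11, -62.21). The perpendicularity gives JU at right angles to ZJ; with |JU| = 18.8 on the right of ZJ, U = J + 18.8·(-0.6441, -0.7649) = (24.00, -76.59). Then |MU| = |U − M| = 80.27.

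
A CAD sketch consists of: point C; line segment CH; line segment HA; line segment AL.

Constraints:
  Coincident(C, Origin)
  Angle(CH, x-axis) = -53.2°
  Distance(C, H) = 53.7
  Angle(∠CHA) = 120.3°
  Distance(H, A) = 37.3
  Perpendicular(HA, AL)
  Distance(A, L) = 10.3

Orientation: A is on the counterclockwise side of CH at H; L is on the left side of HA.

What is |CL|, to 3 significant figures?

73.8

C is at the origin; CH runs at -53.2° with length 53.7, so H = 53.7·(cos -53.2°, sin -53.2°) = (32.2, -43.0). ∠CHA = 120.3°, so HA runs at -53.2° + (180° − 120.3°) = 6.50° from the x-axis; with |HA| = 37.3, A = H + 37.3·(cos 6.50°, sin 6.50°) = (69.2, -38.8). HA ⟂ AL; with |AL| = 10.3 on the left of HA, L = A + 10.3·(-0.113, 0.994) = (68.1, -28.5). Then |CL| = |L − C| = 73.8.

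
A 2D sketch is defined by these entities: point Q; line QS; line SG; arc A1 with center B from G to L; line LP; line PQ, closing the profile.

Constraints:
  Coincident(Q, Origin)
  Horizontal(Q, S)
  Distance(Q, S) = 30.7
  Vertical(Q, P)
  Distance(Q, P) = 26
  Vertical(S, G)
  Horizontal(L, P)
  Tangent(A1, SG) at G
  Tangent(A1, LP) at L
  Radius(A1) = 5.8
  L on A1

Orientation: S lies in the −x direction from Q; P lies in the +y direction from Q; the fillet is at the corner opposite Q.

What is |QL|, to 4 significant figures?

36.00

The virtual corner opposite Q is at (-30.70, 26.00). The tangent condition forces BG to be normal to SG and the tangent condition forces BL to be normal to LP, with radius 5.8, so the center B sits 5.8 in from both sides at B = (-24.90, 20.20). That places the tangent points at G = (-30.70, 20.20) on SG and L = (-24.90, 26.00) on LP. Then |QL| = |L − Q| = 36.00.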